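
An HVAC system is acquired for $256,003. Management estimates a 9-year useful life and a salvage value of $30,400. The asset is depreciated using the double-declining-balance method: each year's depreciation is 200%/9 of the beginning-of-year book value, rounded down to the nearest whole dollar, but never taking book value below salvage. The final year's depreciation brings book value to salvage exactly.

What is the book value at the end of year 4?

Depreciable base = $256,003 − $30,400 = $225,603.
Year 1: ⌊$256,003 × 200%/9⌋ = $56,889. Book value $199,114.
Year 2: ⌊$199,114 × 200%/9⌋ = $44,247. Book value $154,867.
Year 3: ⌊$154,867 × 200%/9⌋ = $34,414. Book value $120,453.
Year 4: ⌊$120,453 × 200%/9⌋ = $26,767. Book value $93,686.

$93,686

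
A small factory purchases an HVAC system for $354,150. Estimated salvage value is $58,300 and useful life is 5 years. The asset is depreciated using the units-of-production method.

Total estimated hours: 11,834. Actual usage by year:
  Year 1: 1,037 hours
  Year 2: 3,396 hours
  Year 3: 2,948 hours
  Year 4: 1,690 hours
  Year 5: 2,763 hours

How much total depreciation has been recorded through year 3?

Depreciable base = $354,150 − $58,300 = $295,850.
Rate = $295,850 / 11,834 hours = $25 per hour.
Year 1: 1,037 × $25 = $25,925. Book value $328,225.
Year 2: 3,396 × $25 = $84,900. Book value $243,325.
Year 3: 2,948 × $25 = $73,700. Book value $169,625.
Accumulated through year 3 = $354,150 − $169,625 = $184,525.

$184,525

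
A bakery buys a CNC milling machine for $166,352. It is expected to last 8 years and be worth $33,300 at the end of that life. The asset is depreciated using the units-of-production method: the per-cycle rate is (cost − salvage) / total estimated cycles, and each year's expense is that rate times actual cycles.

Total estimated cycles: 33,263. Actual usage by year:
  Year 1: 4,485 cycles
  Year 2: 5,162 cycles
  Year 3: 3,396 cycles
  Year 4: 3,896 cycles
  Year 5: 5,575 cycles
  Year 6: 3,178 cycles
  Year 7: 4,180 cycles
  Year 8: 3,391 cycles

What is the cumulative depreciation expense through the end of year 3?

Depreciable base = $166,352 − $33,300 = $133,052.
Rate = $133,052 / 33,263 cycles = $4 per cycle.
Year 1: 4,485 × $4 = $17,940. Book value $148,412.
Year 2: 5,162 × $4 = $20,648. Book value $127,764.
Year 3: 3,396 × $4 = $13,584. Book value $114,180.
Accumulated through year 3 = $166,352 − $114,180 = $52,172.

$52,172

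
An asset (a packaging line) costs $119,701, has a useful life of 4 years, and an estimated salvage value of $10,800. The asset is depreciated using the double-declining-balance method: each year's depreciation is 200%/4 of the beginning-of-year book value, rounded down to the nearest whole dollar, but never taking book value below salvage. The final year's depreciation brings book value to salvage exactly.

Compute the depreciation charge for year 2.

$29,925

Depreciable base = $119,701 − $10,800 = $108,901.
Year 1: ⌊$119,701 × 200%/4⌋ = $59,850. Book value $59,851.
Year 2: ⌊$59,851 × 200%/4⌋ = $29,925. Book value $29,926.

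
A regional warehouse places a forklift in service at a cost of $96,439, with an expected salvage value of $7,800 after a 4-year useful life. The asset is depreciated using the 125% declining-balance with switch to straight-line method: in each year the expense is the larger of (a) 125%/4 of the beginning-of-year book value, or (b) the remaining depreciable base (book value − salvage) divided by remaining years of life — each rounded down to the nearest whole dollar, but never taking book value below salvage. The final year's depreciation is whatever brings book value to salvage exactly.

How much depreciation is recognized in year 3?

$18,891

Depreciable base = $96,439 − $7,800 = $88,639.
Year 1: DB = ⌊$96,439 × 125%/4⌋ = $30,137; SL = ⌊$88,639/4⌋ = $22,159 → take DB $30,137. Book value $66,302.
Year 2: DB = ⌊$66,302 × 125%/4⌋ = $20,719; SL = ⌊$58,502/3⌋ = $19,500 → take DB $20,719. Book value $45,583.
Year 3: DB = ⌊$45,583 × 125%/4⌋ = $14,244; SL = ⌊$37,783/2⌋ = $18,891 → take SL $18,891. Book value $26,692.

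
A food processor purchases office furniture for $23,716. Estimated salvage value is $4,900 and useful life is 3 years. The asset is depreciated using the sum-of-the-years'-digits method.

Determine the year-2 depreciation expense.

Depreciable base = $23,716 − $4,900 = $18,816.
Sum of the years' digits = 3+2+1 = 6.
Year 1: $18,816 × 3/6 = $9,408. Book value $14,308.
Year 2: $18,816 × 2/6 = $6,272. Book value $8,036.

$6,272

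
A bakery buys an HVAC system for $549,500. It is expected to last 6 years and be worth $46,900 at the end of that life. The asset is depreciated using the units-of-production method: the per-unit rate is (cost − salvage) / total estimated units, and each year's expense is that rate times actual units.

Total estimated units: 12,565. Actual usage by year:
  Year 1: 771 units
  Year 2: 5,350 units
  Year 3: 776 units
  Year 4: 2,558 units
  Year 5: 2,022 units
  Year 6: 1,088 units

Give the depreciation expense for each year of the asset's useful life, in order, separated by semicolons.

Depreciable base = $549,500 − $46,900 = $502,600.
Rate = $502,600 / 12,565 units = $40 per unit.
Year 1: 771 × $40 = $30,840. Book value $518,660.
Year 2: 5,350 × $40 = $214,000. Book value $304,660.
Year 3: 776 × $40 = $31,040. Book value $273,620.
Year 4: 2,558 × $40 = $102,320. Book value $171,300.
Year 5: 2,022 × $40 = $80,880. Book value $90,420.
Year 6: 1,088 × $40 = $43,520. Book value $46,900.

$30,840; $214,000; $31,040; $102,320; $80,880; $43,520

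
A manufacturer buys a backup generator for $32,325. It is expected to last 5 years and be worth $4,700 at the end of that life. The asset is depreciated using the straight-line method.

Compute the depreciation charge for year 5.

$5,525

Depreciable base = $32,325 − $4,700 = $27,625.
Annual expense = $27,625 / 5 = $5,525.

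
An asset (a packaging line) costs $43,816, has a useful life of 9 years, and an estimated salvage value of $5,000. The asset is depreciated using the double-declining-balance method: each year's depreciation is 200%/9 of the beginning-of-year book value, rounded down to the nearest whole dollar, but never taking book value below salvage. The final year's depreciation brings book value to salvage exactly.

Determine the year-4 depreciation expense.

Depreciable base = $43,816 − $5,000 = $38,816.
Year 1: ⌊$43,816 × 200%/9⌋ = $9,736. Book value $34,080.
Year 2: ⌊$34,080 × 200%/9⌋ = $7,573. Book value $26,507.
Year 3: ⌊$26,507 × 200%/9⌋ = $5,890. Book value $20,617.
Year 4: ⌊$20,617 × 200%/9⌋ = $4,581. Book value $16,036.

$4,581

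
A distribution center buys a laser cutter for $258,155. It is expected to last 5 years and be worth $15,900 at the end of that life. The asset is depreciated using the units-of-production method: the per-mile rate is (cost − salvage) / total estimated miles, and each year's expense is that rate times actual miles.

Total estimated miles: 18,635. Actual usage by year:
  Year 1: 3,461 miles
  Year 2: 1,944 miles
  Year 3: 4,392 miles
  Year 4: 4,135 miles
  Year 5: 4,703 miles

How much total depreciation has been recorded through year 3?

Depreciable base = $258,155 − $15,900 = $242,255.
Rate = $242,255 / 18,635 miles = $13 per mile.
Year 1: 3,461 × $13 = $44,993. Book value $213,162.
Year 2: 1,944 × $13 = $25,272. Book value $187,890.
Year 3: 4,392 × $13 = $57,096. Book value $130,794.
Accumulated through year 3 = $258,155 − $130,794 = $127,361.

$127,361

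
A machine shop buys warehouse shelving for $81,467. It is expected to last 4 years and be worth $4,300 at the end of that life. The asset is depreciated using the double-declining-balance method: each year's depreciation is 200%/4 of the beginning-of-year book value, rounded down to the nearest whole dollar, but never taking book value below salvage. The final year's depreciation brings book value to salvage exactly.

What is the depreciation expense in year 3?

$10,183

Depreciable base = $81,467 − $4,300 = $77,167.
Year 1: ⌊$81,467 × 200%/4⌋ = $40,733. Book value $40,734.
Year 2: ⌊$40,734 × 200%/4⌋ = $20,367. Book value $20,367.
Year 3: ⌊$20,367 × 200%/4⌋ = $10,183. Book value $10,184.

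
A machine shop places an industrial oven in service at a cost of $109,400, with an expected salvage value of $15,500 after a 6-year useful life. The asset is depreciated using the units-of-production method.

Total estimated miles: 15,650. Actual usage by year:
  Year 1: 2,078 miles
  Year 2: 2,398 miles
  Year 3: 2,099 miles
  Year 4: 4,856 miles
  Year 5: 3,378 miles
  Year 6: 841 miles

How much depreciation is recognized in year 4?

$29,136

Depreciable base = $109,400 − $15,500 = $93,900.
Rate = $93,900 / 15,650 miles = $6 per mile.
Year 1: 2,078 × $6 = $12,468. Book value $96,932.
Year 2: 2,398 × $6 = $14,388. Book value $82,544.
Year 3: 2,099 × $6 = $12,594. Book value $69,950.
Year 4: 4,856 × $6 = $29,136. Book value $40,814.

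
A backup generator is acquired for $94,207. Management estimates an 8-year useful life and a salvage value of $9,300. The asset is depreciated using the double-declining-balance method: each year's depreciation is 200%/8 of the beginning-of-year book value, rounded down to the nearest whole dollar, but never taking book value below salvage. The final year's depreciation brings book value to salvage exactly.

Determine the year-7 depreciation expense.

Depreciable base = $94,207 − $9,300 = $84,907.
Year 1: ⌊$94,207 × 200%/8⌋ = $23,551. Book value $70,656.
Year 2: ⌊$70,656 × 200%/8⌋ = $17,664. Book value $52,992.
Year 3: ⌊$52,992 × 200%/8⌋ = $13,248. Book value $39,744.
Year 4: ⌊$39,744 × 200%/8⌋ = $9,936. Book value $29,808.
Year 5: ⌊$29,808 × 200%/8⌋ = $7,452. Book value $22,356.
Year 6: ⌊$22,356 × 200%/8⌋ = $5,589. Book value $16,767.
Year 7: ⌊$16,767 × 200%/8⌋ = $4,191. Book value $12,576.

$4,191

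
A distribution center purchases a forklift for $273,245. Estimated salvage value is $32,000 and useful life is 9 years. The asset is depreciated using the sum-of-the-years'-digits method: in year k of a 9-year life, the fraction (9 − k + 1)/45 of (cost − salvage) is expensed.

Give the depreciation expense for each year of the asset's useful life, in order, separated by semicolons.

Depreciable base = $273,245 − $32,000 = $241,245.
Sum of the years' digits = 9+8+7+6+5+4+3+2+1 = 45.
Year 1: $241,245 × 9/45 = $48,249. Book value $224,996.
Year 2: $241,245 × 8/45 = $42,888. Book value $182,108.
Year 3: $241,245 × 7/45 = $37,527. Book value $144,581.
Year 4: $241,245 × 6/45 = $32,166. Book value $112,415.
Year 5: $241,245 × 5/45 = $26,805. Book value $85,610.
Year 6: $241,245 × 4/45 = $21,444. Book value $64,166.
Year 7: $241,245 × 3/45 = $16,083. Book value $48,083.
Year 8: $241,245 × 2/45 = $10,722. Book value $37,361.
Year 9: $241,245 × 1/45 = $5,361. Book value $32,000.

$48,249; $42,888; $37,527; $32,166; $26,805; $21,444; $16,083; $10,722; $5,361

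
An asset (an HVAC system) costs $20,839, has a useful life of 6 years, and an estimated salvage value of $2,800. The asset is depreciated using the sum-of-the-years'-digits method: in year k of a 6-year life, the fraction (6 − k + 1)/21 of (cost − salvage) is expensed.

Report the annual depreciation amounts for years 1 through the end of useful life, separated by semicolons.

$5,154; $4,295; $3,436; $2,577; $1,718; $859

Depreciable base = $20,839 − $2,800 = $18,039.
Sum of the years' digits = 6+5+4+3+2+1 = 21.
Year 1: $18,039 × 6/21 = $5,154. Book value $15,685.
Year 2: $18,039 × 5/21 = $4,295. Book value $11,390.
Year 3: $18,039 × 4/21 = $3,436. Book value $7,954.
Year 4: $18,039 × 3/21 = $2,577. Book value $5,377.
Year 5: $18,039 × 2/21 = $1,718. Book value $3,659.
Year 6: $18,039 × 1/21 = $859. Book value $2,800.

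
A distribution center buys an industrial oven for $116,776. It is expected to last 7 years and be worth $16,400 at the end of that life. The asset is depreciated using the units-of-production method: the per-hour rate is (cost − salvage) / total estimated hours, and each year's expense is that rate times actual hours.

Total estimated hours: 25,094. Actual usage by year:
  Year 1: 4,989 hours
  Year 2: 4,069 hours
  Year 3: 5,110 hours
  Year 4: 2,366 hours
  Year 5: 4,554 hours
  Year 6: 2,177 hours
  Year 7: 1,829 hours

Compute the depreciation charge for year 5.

$18,216

Depreciable base = $116,776 − $16,400 = $100,376.
Rate = $100,376 / 25,094 hours = $4 per hour.
Year 1: 4,989 × $4 = $19,956. Book value $96,820.
Year 2: 4,069 × $4 = $16,276. Book value $80,544.
Year 3: 5,110 × $4 = $20,440. Book value $60,104.
Year 4: 2,366 × $4 = $9,464. Book value $50,640.
Year 5: 4,554 × $4 = $18,216. Book value $32,424.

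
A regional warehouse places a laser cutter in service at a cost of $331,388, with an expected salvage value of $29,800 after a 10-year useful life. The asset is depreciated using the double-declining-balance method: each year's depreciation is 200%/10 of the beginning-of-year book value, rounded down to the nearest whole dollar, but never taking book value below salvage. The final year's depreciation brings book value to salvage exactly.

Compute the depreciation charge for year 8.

Depreciable base = $331,388 − $29,800 = $301,588.
Year 1: ⌊$331,388 × 200%/10⌋ = $66,277. Book value $265,111.
Year 2: ⌊$265,111 × 200%/10⌋ = $53,022. Book value $212,089.
Year 3: ⌊$212,089 × 200%/10⌋ = $42,417. Book value $169,672.
Year 4: ⌊$169,672 × 200%/10⌋ = $33,934. Book value $135,738.
Year 5: ⌊$135,738 × 200%/10⌋ = $27,147. Book value $108,591.
Year 6: ⌊$108,591 × 200%/10⌋ = $21,718. Book value $86,873.
Year 7: ⌊$86,873 × 200%/10⌋ = $17,374. Book value $69,499.
Year 8: ⌊$69,499 × 200%/10⌋ = $13,899. Book value $55,600.

$13,899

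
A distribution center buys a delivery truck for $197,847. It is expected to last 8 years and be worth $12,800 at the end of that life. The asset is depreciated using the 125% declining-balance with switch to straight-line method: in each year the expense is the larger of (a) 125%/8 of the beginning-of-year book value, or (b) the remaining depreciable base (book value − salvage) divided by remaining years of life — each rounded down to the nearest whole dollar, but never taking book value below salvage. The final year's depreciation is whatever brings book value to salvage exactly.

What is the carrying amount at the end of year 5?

$76,427

Depreciable base = $197,847 − $12,800 = $185,047.
Year 1: DB = ⌊$197,847 × 125%/8⌋ = $30,913; SL = ⌊$185,047/8⌋ = $23,130 → take DB $30,913. Book value $166,934.
Year 2: DB = ⌊$166,934 × 125%/8⌋ = $26,083; SL = ⌊$154,134/7⌋ = $22,019 → take DB $26,083. Book value $140,851.
Year 3: DB = ⌊$140,851 × 125%/8⌋ = $22,007; SL = ⌊$128,051/6⌋ = $21,341 → take DB $22,007. Book value $118,844.
Year 4: DB = ⌊$118,844 × 125%/8⌋ = $18,569; SL = ⌊$106,044/5⌋ = $21,208 → take SL $21,208. Book value $97,636.
Year 5: DB = ⌊$97,636 × 125%/8⌋ = $15,255; SL = ⌊$84,836/4⌋ = $21,209 → take SL $21,209. Book value $76,427.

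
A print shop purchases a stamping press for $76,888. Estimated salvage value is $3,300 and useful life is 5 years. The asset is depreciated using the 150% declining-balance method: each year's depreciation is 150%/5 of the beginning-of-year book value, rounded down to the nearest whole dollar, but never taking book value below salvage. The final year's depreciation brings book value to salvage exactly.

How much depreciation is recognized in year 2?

$16,146

Depreciable base = $76,888 − $3,300 = $73,588.
Year 1: ⌊$76,888 × 150%/5⌋ = $23,066. Book value $53,822.
Year 2: ⌊$53,822 × 150%/5⌋ = $16,146. Book value $37,676.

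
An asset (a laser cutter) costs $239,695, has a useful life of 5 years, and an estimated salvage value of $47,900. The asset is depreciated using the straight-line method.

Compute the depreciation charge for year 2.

Depreciable base = $239,695 − $47,900 = $191,795.
Annual expense = $191,795 / 5 = $38,359.

$38,359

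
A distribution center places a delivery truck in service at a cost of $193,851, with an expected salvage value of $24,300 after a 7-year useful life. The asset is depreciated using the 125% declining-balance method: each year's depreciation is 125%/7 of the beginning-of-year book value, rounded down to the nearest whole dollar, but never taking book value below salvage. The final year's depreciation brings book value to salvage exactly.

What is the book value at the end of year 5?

Depreciable base = $193,851 − $24,300 = $169,551.
Year 1: ⌊$193,851 × 125%/7⌋ = $34,616. Book value $159,235.
Year 2: ⌊$159,235 × 125%/7⌋ = $28,434. Book value $130,801.
Year 3: ⌊$130,801 × 125%/7⌋ = $23,357. Book value $107,444.
Year 4: ⌊$107,444 × 125%/7⌋ = $19,186. Book value $88,258.
Year 5: ⌊$88,258 × 125%/7⌋ = $15,760. Book value $72,498.

$72,498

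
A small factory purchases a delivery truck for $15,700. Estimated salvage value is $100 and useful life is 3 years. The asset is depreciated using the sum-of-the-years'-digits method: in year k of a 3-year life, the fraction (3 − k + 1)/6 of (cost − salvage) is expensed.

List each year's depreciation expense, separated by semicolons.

Depreciable base = $15,700 − $100 = $15,600.
Sum of the years' digits = 3+2+1 = 6.
Year 1: $15,600 × 3/6 = $7,800. Book value $7,900.
Year 2: $15,600 × 2/6 = $5,200. Book value $2,700.
Year 3: $15,600 × 1/6 = $2,600. Book value $100.

$7,800; $5,200; $2,600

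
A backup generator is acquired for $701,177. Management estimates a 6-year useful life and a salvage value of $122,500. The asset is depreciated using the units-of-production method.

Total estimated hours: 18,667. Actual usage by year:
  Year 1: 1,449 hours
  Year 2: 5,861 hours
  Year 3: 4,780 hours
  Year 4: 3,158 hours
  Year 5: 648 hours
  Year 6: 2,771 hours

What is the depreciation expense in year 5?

Depreciable base = $701,177 − $122,500 = $578,677.
Rate = $578,677 / 18,667 hours = $31 per hour.
Year 1: 1,449 × $31 = $44,919. Book value $656,258.
Year 2: 5,861 × $31 = $181,691. Book value $474,567.
Year 3: 4,780 × $31 = $148,180. Book value $326,387.
Year 4: 3,158 × $31 = $97,898. Book value $228,489.
Year 5: 648 × $31 = $20,088. Book value $208,401.

$20,088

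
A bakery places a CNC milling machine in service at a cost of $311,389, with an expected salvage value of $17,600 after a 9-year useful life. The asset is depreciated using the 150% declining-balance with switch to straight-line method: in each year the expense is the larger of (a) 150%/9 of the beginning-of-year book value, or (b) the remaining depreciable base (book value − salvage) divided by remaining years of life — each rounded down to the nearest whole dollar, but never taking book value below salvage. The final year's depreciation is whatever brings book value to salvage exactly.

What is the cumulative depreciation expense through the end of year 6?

Depreciable base = $311,389 − $17,600 = $293,789.
Year 1: DB = ⌊$311,389 × 150%/9⌋ = $51,898; SL = ⌊$293,789/9⌋ = $32,643 → take DB $51,898. Book value $259,491.
Year 2: DB = ⌊$259,491 × 150%/9⌋ = $43,248; SL = ⌊$241,891/8⌋ = $30,236 → take DB $43,248. Book value $216,243.
Year 3: DB = ⌊$216,243 × 150%/9⌋ = $36,040; SL = ⌊$198,643/7⌋ = $28,377 → take DB $36,040. Book value $180,203.
Year 4: DB = ⌊$180,203 × 150%/9⌋ = $30,033; SL = ⌊$162,603/6⌋ = $27,100 → take DB $30,033. Book value $150,170.
Year 5: DB = ⌊$150,170 × 150%/9⌋ = $25,028; SL = ⌊$132,570/5⌋ = $26,514 → take SL $26,514. Book value $123,656.
Year 6: DB = ⌊$123,656 × 150%/9⌋ = $20,609; SL = ⌊$106,056/4⌋ = $26,514 → take SL $26,514. Book value $97,142.
Accumulated through year 6 = $311,389 − $97,142 = $214,247.

$214,247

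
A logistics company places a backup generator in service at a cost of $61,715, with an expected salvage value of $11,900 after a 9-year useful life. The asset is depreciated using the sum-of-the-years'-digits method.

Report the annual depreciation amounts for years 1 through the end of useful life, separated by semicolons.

$9,963; $8,856; $7,749; $6,642; $5,535; $4,428; $3,321; $2,214; $1,107

Depreciable base = $61,715 − $11,900 = $49,815.
Sum of the years' digits = 9+8+7+6+5+4+3+2+1 = 45.
Year 1: $49,815 × 9/45 = $9,963. Book value $51,752.
Year 2: $49,815 × 8/45 = $8,856. Book value $42,896.
Year 3: $49,815 × 7/45 = $7,749. Book value $35,147.
Year 4: $49,815 × 6/45 = $6,642. Book value $28,505.
Year 5: $49,815 × 5/45 = $5,535. Book value $22,970.
Year 6: $49,815 × 4/45 = $4,428. Book value $18,542.
Year 7: $49,815 × 3/45 = $3,321. Book value $15,221.
Year 8: $49,815 × 2/45 = $2,214. Book value $13,007.
Year 9: $49,815 × 1/45 = $1,107. Book value $11,900.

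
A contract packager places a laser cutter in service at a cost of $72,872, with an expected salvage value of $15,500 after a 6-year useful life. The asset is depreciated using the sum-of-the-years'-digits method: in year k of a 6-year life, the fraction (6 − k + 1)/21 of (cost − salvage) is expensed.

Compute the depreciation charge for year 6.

$2,732

Depreciable base = $72,872 − $15,500 = $57,372.
Sum of the years' digits = 6+5+4+3+2+1 = 21.
Year 1: $57,372 × 6/21 = $16,392. Book value $56,480.
Year 2: $57,372 × 5/21 = $13,660. Book value $42,820.
Year 3: $57,372 × 4/21 = $10,928. Book value $31,892.
Year 4: $57,372 × 3/21 = $8,196. Book value $23,696.
Year 5: $57,372 × 2/21 = $5,464. Book value $18,232.
Year 6: $57,372 × 1/21 = $2,732. Book value $15,500.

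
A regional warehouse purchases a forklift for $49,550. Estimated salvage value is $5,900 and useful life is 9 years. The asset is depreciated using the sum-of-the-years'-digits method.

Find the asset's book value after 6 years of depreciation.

Depreciable base = $49,550 − $5,900 = $43,650.
Sum of the years' digits = 9+8+7+6+5+4+3+2+1 = 45.
Year 1: $43,650 × 9/45 = $8,730. Book value $40,820.
Year 2: $43,650 × 8/45 = $7,760. Book value $33,060.
Year 3: $43,650 × 7/45 = $6,790. Book value $26,270.
Year 4: $43,650 × 6/45 = $5,820. Book value $20,450.
Year 5: $43,650 × 5/45 = $4,850. Book value $15,600.
Year 6: $43,650 × 4/45 = $3,880. Book value $11,720.

$11,720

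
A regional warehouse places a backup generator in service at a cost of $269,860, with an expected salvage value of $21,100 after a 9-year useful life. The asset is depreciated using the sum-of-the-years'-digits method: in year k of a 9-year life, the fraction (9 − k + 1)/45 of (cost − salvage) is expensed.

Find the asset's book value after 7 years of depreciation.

$37,684

Depreciable base = $269,860 − $21,100 = $248,760.
Sum of the years' digits = 9+8+7+6+5+4+3+2+1 = 45.
Year 1: $248,760 × 9/45 = $49,752. Book value $220,108.
Year 2: $248,760 × 8/45 = $44,224. Book value $175,884.
Year 3: $248,760 × 7/45 = $38,696. Book value $137,188.
Year 4: $248,760 × 6/45 = $33,168. Book value $104,020.
Year 5: $248,760 × 5/45 = $27,640. Book value $76,380.
Year 6: $248,760 × 4/45 = $22,112. Book value $54,268.
Year 7: $248,760 × 3/45 = $16,584. Book value $37,684.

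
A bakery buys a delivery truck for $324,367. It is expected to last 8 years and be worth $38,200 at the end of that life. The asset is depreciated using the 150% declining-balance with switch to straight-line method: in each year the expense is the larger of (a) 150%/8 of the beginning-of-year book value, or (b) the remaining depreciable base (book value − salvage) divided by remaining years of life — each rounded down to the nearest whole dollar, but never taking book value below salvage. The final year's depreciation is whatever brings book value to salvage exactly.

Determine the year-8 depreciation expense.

$25,553

Depreciable base = $324,367 − $38,200 = $286,167.
Year 1: DB = ⌊$324,367 × 150%/8⌋ = $60,818; SL = ⌊$286,167/8⌋ = $35,770 → take DB $60,818. Book value $263,549.
Year 2: DB = ⌊$263,549 × 150%/8⌋ = $49,415; SL = ⌊$225,349/7⌋ = $32,192 → take DB $49,415. Book value $214,134.
Year 3: DB = ⌊$214,134 × 150%/8⌋ = $40,150; SL = ⌊$175,934/6⌋ = $29,322 → take DB $40,150. Book value $173,984.
Year 4: DB = ⌊$173,984 × 150%/8⌋ = $32,622; SL = ⌊$135,784/5⌋ = $27,156 → take DB $32,622. Book value $141,362.
Year 5: DB = ⌊$141,362 × 150%/8⌋ = $26,505; SL = ⌊$103,162/4⌋ = $25,790 → take DB $26,505. Book value $114,857.
Year 6: DB = ⌊$114,857 × 150%/8⌋ = $21,535; SL = ⌊$76,657/3⌋ = $25,552 → take SL $25,552. Book value $89,305.
Year 7: DB = ⌊$89,305 × 150%/8⌋ = $16,744; SL = ⌊$51,105/2⌋ = $25,552 → take SL $25,552. Book value $63,753.
Year 8 (final): $63,753 − $38,200 = $25,553. Book value $38,200.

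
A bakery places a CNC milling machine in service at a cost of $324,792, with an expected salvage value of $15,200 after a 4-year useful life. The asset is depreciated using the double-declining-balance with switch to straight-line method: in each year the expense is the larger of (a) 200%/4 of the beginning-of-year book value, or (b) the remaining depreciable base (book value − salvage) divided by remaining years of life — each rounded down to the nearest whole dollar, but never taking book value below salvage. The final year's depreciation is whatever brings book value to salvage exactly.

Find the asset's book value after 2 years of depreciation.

$81,198

Depreciable base = $324,792 − $15,200 = $309,592.
Year 1: DB = ⌊$324,792 × 200%/4⌋ = $162,396; SL = ⌊$309,592/4⌋ = $77,398 → take DB $162,396. Book value $162,396.
Year 2: DB = ⌊$162,396 × 200%/4⌋ = $81,198; SL = ⌊$147,196/3⌋ = $49,065 → take DB $81,198. Book value $81,198.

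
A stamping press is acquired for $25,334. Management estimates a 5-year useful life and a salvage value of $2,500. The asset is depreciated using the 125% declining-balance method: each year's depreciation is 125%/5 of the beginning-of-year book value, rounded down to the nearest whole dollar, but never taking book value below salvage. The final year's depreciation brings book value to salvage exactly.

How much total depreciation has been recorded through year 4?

$17,317

Depreciable base = $25,334 − $2,500 = $22,834.
Year 1: ⌊$25,334 × 125%/5⌋ = $6,333. Book value $19,001.
Year 2: ⌊$19,001 × 125%/5⌋ = $4,750. Book value $14,251.
Year 3: ⌊$14,251 × 125%/5⌋ = $3,562. Book value $10,689.
Year 4: ⌊$10,689 × 125%/5⌋ = $2,672. Book value $8,017.
Accumulated through year 4 = $25,334 − $8,017 = $17,317.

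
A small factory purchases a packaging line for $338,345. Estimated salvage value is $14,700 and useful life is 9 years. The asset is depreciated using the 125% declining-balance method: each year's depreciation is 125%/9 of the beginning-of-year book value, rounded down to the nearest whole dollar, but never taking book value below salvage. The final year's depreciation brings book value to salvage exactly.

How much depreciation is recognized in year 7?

Depreciable base = $338,345 − $14,700 = $323,645.
Year 1: ⌊$338,345 × 125%/9⌋ = $46,992. Book value $291,353.
Year 2: ⌊$291,353 × 125%/9⌋ = $40,465. Book value $250,888.
Year 3: ⌊$250,888 × 125%/9⌋ = $34,845. Book value $216,043.
Year 4: ⌊$216,043 × 125%/9⌋ = $30,005. Book value $186,038.
Year 5: ⌊$186,038 × 125%/9⌋ = $25,838. Book value $160,200.
Year 6: ⌊$160,200 × 125%/9⌋ = $22,250. Book value $137,950.
Year 7: ⌊$137,950 × 125%/9⌋ = $19,159. Book value $118,791.

$19,159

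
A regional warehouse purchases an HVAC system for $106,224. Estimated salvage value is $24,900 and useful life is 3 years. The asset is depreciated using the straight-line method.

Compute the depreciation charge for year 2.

$27,108

Depreciable base = $106,224 − $24,900 = $81,324.
Annual expense = $81,324 / 3 = $27,108.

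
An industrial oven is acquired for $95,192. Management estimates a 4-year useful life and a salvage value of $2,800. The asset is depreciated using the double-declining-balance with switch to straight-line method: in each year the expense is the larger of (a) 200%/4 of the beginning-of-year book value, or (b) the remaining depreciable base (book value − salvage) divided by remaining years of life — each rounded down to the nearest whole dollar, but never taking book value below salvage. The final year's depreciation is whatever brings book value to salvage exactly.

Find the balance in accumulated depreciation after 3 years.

Depreciable base = $95,192 − $2,800 = $92,392.
Year 1: DB = ⌊$95,192 × 200%/4⌋ = $47,596; SL = ⌊$92,392/4⌋ = $23,098 → take DB $47,596. Book value $47,596.
Year 2: DB = ⌊$47,596 × 200%/4⌋ = $23,798; SL = ⌊$44,796/3⌋ = $14,932 → take DB $23,798. Book value $23,798.
Year 3: DB = ⌊$23,798 × 200%/4⌋ = $11,899; SL = ⌊$20,998/2⌋ = $10,499 → take DB $11,899. Book value $11,899.
Accumulated through year 3 = $95,192 − $11,899 = $83,293.

$83,293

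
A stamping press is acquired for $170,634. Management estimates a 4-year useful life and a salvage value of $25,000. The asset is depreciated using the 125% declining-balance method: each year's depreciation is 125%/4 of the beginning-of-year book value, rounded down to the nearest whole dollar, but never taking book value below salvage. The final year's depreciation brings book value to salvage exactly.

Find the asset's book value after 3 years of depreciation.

$55,449

Depreciable base = $170,634 − $25,000 = $145,634.
Year 1: ⌊$170,634 × 125%/4⌋ = $53,323. Book value $117,311.
Year 2: ⌊$117,311 × 125%/4⌋ = $36,659. Book value $80,652.
Year 3: ⌊$80,652 × 125%/4⌋ = $25,203. Book value $55,449.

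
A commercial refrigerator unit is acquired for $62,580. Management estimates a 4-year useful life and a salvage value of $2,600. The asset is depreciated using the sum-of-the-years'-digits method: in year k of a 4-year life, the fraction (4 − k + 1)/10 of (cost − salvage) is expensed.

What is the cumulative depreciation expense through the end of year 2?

$41,986

Depreciable base = $62,580 − $2,600 = $59,980.
Sum of the years' digits = 4+3+2+1 = 10.
Year 1: $59,980 × 4/10 = $23,992. Book value $38,588.
Year 2: $59,980 × 3/10 = $17,994. Book value $20,594.
Accumulated through year 2 = $62,580 − $20,594 = $41,986.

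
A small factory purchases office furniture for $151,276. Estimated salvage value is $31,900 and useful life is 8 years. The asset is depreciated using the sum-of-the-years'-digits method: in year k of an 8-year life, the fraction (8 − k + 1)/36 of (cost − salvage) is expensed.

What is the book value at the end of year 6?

Depreciable base = $151,276 − $31,900 = $119,376.
Sum of the years' digits = 8+7+6+5+4+3+2+1 = 36.
Year 1: $119,376 × 8/36 = $26,528. Book value $124,748.
Year 2: $119,376 × 7/36 = $23,212. Book value $101,536.
Year 3: $119,376 × 6/36 = $19,896. Book value $81,640.
Year 4: $119,376 × 5/36 = $16,580. Book value $65,060.
Year 5: $119,376 × 4/36 = $13,264. Book value $51,796.
Year 6: $119,376 × 3/36 = $9,948. Book value $41,848.

$41,848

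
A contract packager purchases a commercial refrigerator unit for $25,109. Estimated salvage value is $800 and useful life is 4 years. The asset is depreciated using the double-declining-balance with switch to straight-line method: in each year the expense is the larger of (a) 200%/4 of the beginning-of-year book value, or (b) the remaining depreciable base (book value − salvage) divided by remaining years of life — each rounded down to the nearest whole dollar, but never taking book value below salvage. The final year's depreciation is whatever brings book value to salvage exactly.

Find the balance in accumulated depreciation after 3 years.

$21,970

Depreciable base = $25,109 − $800 = $24,309.
Year 1: DB = ⌊$25,109 × 200%/4⌋ = $12,554; SL = ⌊$24,309/4⌋ = $6,077 → take DB $12,554. Book value $12,555.
Year 2: DB = ⌊$12,555 × 200%/4⌋ = $6,277; SL = ⌊$11,755/3⌋ = $3,918 → take DB $6,277. Book value $6,278.
Year 3: DB = ⌊$6,278 × 200%/4⌋ = $3,139; SL = ⌊$5,478/2⌋ = $2,739 → take DB $3,139. Book value $3,139.
Accumulated through year 3 = $25,109 − $3,139 = $21,970.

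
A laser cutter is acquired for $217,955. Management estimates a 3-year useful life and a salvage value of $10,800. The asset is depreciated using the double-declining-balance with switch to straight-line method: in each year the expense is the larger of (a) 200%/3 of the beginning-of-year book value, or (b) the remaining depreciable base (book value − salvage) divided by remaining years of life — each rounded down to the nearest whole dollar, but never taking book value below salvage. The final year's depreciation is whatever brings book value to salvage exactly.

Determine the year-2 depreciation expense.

Depreciable base = $217,955 − $10,800 = $207,155.
Year 1: DB = ⌊$217,955 × 200%/3⌋ = $145,303; SL = ⌊$207,155/3⌋ = $69,051 → take DB $145,303. Book value $72,652.
Year 2: DB = ⌊$72,652 × 200%/3⌋ = $48,434; SL = ⌊$61,852/2⌋ = $30,926 → take DB $48,434. Book value $24,218.

$48,434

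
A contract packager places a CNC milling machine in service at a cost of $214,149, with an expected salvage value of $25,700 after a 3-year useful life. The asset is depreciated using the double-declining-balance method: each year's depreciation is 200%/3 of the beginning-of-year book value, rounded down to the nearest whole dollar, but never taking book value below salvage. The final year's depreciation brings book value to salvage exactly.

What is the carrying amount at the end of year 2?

Depreciable base = $214,149 − $25,700 = $188,449.
Year 1: ⌊$214,149 × 200%/3⌋ = $142,766. Book value $71,383.
Year 2: ⌊$71,383 × 200%/3⌋ = $47,588, capped at $45,683. Book value $25,700.

$25,700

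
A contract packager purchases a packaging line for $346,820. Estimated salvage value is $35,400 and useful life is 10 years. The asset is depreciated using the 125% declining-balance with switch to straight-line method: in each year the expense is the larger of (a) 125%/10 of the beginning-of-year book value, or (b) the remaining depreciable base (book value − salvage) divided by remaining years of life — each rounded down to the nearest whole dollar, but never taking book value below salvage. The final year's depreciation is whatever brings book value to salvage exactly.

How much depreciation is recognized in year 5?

$27,983

Depreciable base = $346,820 − $35,400 = $311,420.
Year 1: DB = ⌊$346,820 × 125%/10⌋ = $43,352; SL = ⌊$311,420/10⌋ = $31,142 → take DB $43,352. Book value $303,468.
Year 2: DB = ⌊$303,468 × 125%/10⌋ = $37,933; SL = ⌊$268,068/9⌋ = $29,785 → take DB $37,933. Book value $265,535.
Year 3: DB = ⌊$265,535 × 125%/10⌋ = $33,191; SL = ⌊$230,135/8⌋ = $28,766 → take DB $33,191. Book value $232,344.
Year 4: DB = ⌊$232,344 × 125%/10⌋ = $29,043; SL = ⌊$196,944/7⌋ = $28,134 → take DB $29,043. Book value $203,301.
Year 5: DB = ⌊$203,301 × 125%/10⌋ = $25,412; SL = ⌊$167,901/6⌋ = $27,983 → take SL $27,983. Book value $175,318.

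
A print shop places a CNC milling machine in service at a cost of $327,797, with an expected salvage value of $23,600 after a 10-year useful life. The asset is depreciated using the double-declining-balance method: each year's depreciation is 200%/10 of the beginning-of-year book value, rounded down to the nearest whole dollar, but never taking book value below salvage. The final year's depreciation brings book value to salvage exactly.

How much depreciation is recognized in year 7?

Depreciable base = $327,797 − $23,600 = $304,197.
Year 1: ⌊$327,797 × 200%/10⌋ = $65,559. Book value $262,238.
Year 2: ⌊$262,238 × 200%/10⌋ = $52,447. Book value $209,791.
Year 3: ⌊$209,791 × 200%/10⌋ = $41,958. Book value $167,833.
Year 4: ⌊$167,833 × 200%/10⌋ = $33,566. Book value $134,267.
Year 5: ⌊$134,267 × 200%/10⌋ = $26,853. Book value $107,414.
Year 6: ⌊$107,414 × 200%/10⌋ = $21,482. Book value $85,932.
Year 7: ⌊$85,932 × 200%/10⌋ = $17,186. Book value $68,746.

$17,186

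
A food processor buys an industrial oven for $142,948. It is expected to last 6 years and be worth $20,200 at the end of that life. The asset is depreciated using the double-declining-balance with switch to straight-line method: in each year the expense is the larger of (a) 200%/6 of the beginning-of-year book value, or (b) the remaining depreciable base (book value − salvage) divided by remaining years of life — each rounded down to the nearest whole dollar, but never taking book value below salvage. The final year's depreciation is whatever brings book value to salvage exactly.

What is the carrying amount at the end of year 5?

$20,200

Depreciable base = $142,948 − $20,200 = $122,748.
Year 1: DB = ⌊$142,948 × 200%/6⌋ = $47,649; SL = ⌊$122,748/6⌋ = $20,458 → take DB $47,649. Book value $95,299.
Year 2: DB = ⌊$95,299 × 200%/6⌋ = $31,766; SL = ⌊$75,099/5⌋ = $15,019 → take DB $31,766. Book value $63,533.
Year 3: DB = ⌊$63,533 × 200%/6⌋ = $21,177; SL = ⌊$43,333/4⌋ = $10,833 → take DB $21,177. Book value $42,356.
Year 4: DB = ⌊$42,356 × 200%/6⌋ = $14,118; SL = ⌊$22,156/3⌋ = $7,385 → take DB $14,118. Book value $28,238.
Year 5: DB = ⌊$28,238 × 200%/6⌋ = $9,412; SL = ⌊$8,038/2⌋ = $4,019 → take DB $9,412, capped at $8,038. Book value $20,200.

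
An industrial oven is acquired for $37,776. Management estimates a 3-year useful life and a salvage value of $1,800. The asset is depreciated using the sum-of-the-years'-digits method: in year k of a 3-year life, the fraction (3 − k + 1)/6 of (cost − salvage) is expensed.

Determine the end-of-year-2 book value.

$7,796

Depreciable base = $37,776 − $1,800 = $35,976.
Sum of the years' digits = 3+2+1 = 6.
Year 1: $35,976 × 3/6 = $17,988. Book value $19,788.
Year 2: $35,976 × 2/6 = $11,992. Book value $7,796.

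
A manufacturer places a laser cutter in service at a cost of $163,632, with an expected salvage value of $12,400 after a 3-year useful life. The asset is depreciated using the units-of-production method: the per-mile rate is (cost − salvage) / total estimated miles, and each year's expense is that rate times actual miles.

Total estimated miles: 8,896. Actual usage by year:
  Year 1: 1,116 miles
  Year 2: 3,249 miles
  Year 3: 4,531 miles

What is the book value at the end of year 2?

$89,427

Depreciable base = $163,632 − $12,400 = $151,232.
Rate = $151,232 / 8,896 miles = $17 per mile.
Year 1: 1,116 × $17 = $18,972. Book value $144,660.
Year 2: 3,249 × $17 = $55,233. Book value $89,427.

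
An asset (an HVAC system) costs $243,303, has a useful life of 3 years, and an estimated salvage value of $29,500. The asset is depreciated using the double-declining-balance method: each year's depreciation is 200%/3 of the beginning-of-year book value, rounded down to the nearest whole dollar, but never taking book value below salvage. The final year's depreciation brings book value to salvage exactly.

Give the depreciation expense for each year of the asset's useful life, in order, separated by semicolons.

$162,202; $51,601; $0

Depreciable base = $243,303 − $29,500 = $213,803.
Year 1: ⌊$243,303 × 200%/3⌋ = $162,202. Book value $81,101.
Year 2: ⌊$81,101 × 200%/3⌋ = $54,067, capped at $51,601. Book value $29,500.
Year 3 (final): $29,500 − $29,500 = $0. Book value $29,500.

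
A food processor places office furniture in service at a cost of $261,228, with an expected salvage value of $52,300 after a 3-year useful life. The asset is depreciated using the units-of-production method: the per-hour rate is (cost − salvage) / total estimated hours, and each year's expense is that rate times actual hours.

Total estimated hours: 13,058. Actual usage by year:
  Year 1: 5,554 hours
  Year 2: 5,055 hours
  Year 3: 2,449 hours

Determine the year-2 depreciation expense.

$80,880

Depreciable base = $261,228 − $52,300 = $208,928.
Rate = $208,928 / 13,058 hours = $16 per hour.
Year 1: 5,554 × $16 = $88,864. Book value $172,364.
Year 2: 5,055 × $16 = $80,880. Book value $91,484.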